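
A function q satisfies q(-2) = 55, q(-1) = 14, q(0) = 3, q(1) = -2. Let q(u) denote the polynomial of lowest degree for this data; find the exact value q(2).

-25

Using Newton's divided-difference form:
q[-2,-1] = (14 - 55) / (-1 - (-2)) = -41
q[-1,0] = (3 - 14) / (0 - (-1)) = -11
q[0,1] = (-2 - 3) / (1 - 0) = -5
q[-2,-1,0] = (-11 - (-41)) / (0 - (-2)) = 15
q[-1,0,1] = (-5 - (-11)) / (1 - (-1)) = 3
q[-2,-1,0,1] = (3 - 15) / (1 - (-2)) = -4
q(2) = 55 + (-41)·(4) + 15·(4)·(3) + (-4)·(4)·(3)·(2) = -25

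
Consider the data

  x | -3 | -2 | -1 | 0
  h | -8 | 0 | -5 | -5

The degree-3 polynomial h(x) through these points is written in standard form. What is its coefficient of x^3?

3

The leading coefficient equals the top divided difference h[-3,-2,-1,0].
h[-3,-2] = (0 - (-8)) / (-2 - (-3)) = 8
h[-2,-1] = (-5 - 0) / (-1 - (-2)) = -5
h[-1,0] = (-5 - (-5)) / (0 - (-1)) = 0
h[-3,-2,-1] = (-5 - 8) / (-1 - (-3)) = -13/2
h[-2,-1,0] = (0 - (-5)) / (0 - (-2)) = 5/2
h[-3,-2,-1,0] = (5/2 - (-13/2)) / (0 - (-3)) = 3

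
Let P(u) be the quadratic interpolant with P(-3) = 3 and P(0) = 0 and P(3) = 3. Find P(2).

4/3

L_0(2) = (2)·(-1)/[(-3)·(-6)] = -1/9
L_1(2) = (5)·(-1)/[(3)·(-3)] = 5/9
L_2(2) = (5)·(2)/[(6)·(3)] = 5/9
Sum: 3·(-1/9) + 0 + 3·(5/9) = 4/3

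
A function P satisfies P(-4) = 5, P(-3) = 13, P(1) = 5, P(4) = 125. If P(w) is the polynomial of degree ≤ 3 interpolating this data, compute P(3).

61

L_0(3) = (6)·(2)·(-1)/[(-1)·(-5)·(-8)] = 3/10
L_1(3) = (7)·(2)·(-1)/[(1)·(-4)·(-7)] = -1/2
L_2(3) = (7)·(6)·(-1)/[(5)·(4)·(-3)] = 7/10
L_3(3) = (7)·(6)·(2)/[(8)·(7)·(3)] = 1/2
Sum: 5·(3/10) + 13·(-1/2) + 5·(7/10) + 125·(1/2) = 61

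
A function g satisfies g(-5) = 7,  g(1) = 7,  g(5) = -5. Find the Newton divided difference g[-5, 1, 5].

-3/10

g[-5,1] = (7 - 7) / (1 - (-5)) = 0
g[1,5] = (-5 - 7) / (5 - 1) = -3
g[-5,1,5] = (-3 - 0) / (5 - (-5)) = -3/10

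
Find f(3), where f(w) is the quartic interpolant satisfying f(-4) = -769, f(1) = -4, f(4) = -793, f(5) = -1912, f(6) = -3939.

Evaluate each Lagrange basis at w = 3:
L_0(3) = (2)·(-1)·(-2)·(-3)/[(-5)·(-8)·(-9)·(-10)] = -1/300
L_1(3) = (7)·(-1)·(-2)·(-3)/[(5)·(-3)·(-4)·(-5)] = 7/50
L_2(3) = (7)·(2)·(-2)·(-3)/[(8)·(3)·(-1)·(-2)] = 7/4
L_3(3) = (7)·(2)·(-1)·(-3)/[(9)·(4)·(1)·(-1)] = -7/6
L_4(3) = (7)·(2)·(-1)·(-2)/[(10)·(5)·(2)·(1)] = 7/25
Sum: (-769)·(-1/300) + (-4)·(7/50) + (-793)·(7/4) + (-1912)·(-7/6) + (-3939)·(7/25) = -258

-258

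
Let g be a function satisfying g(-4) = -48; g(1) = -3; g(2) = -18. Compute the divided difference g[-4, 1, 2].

g[-4,1] = (-3 - (-48)) / (1 - (-4)) = 9
g[1,2] = (-18 - (-3)) / (2 - 1) = -15
g[-4,1,2] = (-15 - 9) / (2 - (-4)) = -4

-4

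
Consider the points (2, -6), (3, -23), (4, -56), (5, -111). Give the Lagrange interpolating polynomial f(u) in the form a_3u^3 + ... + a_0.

f(u) = -u^3 + u^2 - 3u + 4

Build the Lagrange basis polynomials:
L_0(u) = (u - 3)(u - 4)(u - 5) / [-6] = -(1/6)u^3 + 2u^2 - (47/6)u + 10
L_1(u) = (u - 2)(u - 4)(u - 5) / [2] = (1/2)u^3 - (11/2)u^2 + 19u - 20
L_2(u) = (u - 2)(u - 3)(u - 5) / [-2] = -(1/2)u^3 + 5u^2 - (31/2)u + 15
L_3(u) = (u - 2)(u - 3)(u - 4) / [6] = (1/6)u^3 - (3/2)u^2 + (13/3)u - 4
f(u) = (-6)·L_0 + (-23)·L_1 + (-56)·L_2 + (-111)·L_3
  (-6)·L_0(u) = u^3 - 12u^2 + 47u - 60
  (-23)·L_1(u) = -(23/2)u^3 + (253/2)u^2 - 437u + 460
  (-56)·L_2(u) = 28u^3 - 280u^2 + 868u - 840
  (-111)·L_3(u) = -(37/2)u^3 + (333/2)u^2 - 481u + 444
Adding term by term: -u^3 + u^2 - 3u + 4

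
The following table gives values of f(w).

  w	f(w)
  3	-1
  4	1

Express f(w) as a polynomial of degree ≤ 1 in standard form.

Build the Lagrange basis polynomials:
L_0(w) = (w - 4) / [-1] = -w + 4
L_1(w) = (w - 3) / [1] = w - 3
f(w) = (-1)·L_0 + 1·L_1
  (-1)·L_0(w) = w - 4
  1·L_1(w) = w - 3
Adding term by term: 2w - 7

f(w) = 2w - 7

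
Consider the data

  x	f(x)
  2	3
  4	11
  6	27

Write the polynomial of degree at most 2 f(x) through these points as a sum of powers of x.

f(x) = x^2 - 2x + 3

Newton's divided differences:
f[2,4] = (11 - 3) / (4 - 2) = 4
f[4,6] = (27 - 11) / (6 - 4) = 8
f[2,4,6] = (8 - 4) / (6 - 2) = 1
f(x) = 3 + 4·(x - 2) + 1·(x - 2)(x - 4)
Expanding: f(x) = x^2 - 2x + 3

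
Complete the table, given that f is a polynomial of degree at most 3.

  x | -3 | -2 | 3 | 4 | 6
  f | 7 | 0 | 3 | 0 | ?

The 4 known values determine f uniquely (degree ≤ 3).
Evaluate each Lagrange basis at x = 6:
L_0(6) = (8)·(3)·(2)/[(-1)·(-6)·(-7)] = -8/7
L_1(6) = (9)·(3)·(2)/[(1)·(-5)·(-6)] = 9/5
L_2(6) = (9)·(8)·(2)/[(6)·(5)·(-1)] = -24/5
L_3(6) = (9)·(8)·(3)/[(7)·(6)·(1)] = 36/7
Sum: 7·(-8/7) + 0 + 3·(-24/5) + 0 = -112/5

-112/5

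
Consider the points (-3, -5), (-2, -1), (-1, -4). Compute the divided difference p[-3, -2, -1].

p[-3,-2] = (-1 - (-5)) / (-2 - (-3)) = 4
p[-2,-1] = (-4 - (-1)) / (-1 - (-2)) = -3
p[-3,-2,-1] = (-3 - 4) / (-1 - (-3)) = -7/2

-7/2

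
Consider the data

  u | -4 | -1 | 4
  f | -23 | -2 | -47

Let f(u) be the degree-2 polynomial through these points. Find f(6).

-93

Evaluate each Lagrange basis at u = 6:
L_0(6) = (7)·(2)/[(-3)·(-8)] = 7/12
L_1(6) = (10)·(2)/[(3)·(-5)] = -4/3
L_2(6) = (10)·(7)/[(8)·(5)] = 7/4
Sum: (-23)·(7/12) + (-2)·(-4/3) + (-47)·(7/4) = -93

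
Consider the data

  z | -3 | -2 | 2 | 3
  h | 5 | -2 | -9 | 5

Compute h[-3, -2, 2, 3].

h[-3,-2] = (-2 - 5) / (-2 - (-3)) = -7
h[-2,2] = (-9 - (-2)) / (2 - (-2)) = -7/4
h[2,3] = (5 - (-9)) / (3 - 2) = 14
h[-3,-2,2] = (-7/4 - (-7)) / (2 - (-3)) = 21/20
h[-2,2,3] = (14 - (-7/4)) / (3 - (-2)) = 63/20
h[-3,-2,2,3] = (63/20 - 21/20) / (3 - (-3)) = 7/20

7/20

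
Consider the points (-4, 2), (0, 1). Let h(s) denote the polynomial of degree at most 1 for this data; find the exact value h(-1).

Evaluate each Lagrange basis at s = -1:
L_0(-1) = (-1)/[(-4)] = 1/4
L_1(-1) = (3)/[(4)] = 3/4
Sum: 2·(1/4) + 1·(3/4) = 5/4

5/4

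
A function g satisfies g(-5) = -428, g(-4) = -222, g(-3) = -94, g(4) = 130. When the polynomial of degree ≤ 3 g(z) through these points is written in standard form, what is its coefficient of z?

Build the Lagrange basis polynomials:
L_0(z) = (z + 4)(z + 3)(z - 4) / [-18] = -(1/18)z^3 - (1/6)z^2 + (8/9)z + 8/3
L_1(z) = (z + 5)(z + 3)(z - 4) / [8] = (1/8)z^3 + (1/2)z^2 - (17/8)z - 15/2
L_2(z) = (z + 5)(z + 4)(z - 4) / [-14] = -(1/14)z^3 - (5/14)z^2 + (8/7)z + 40/7
L_3(z) = (z + 5)(z + 4)(z + 3) / [504] = (1/504)z^3 + (1/42)z^2 + (47/504)z + 5/42
g(z) = (-428)·L_0 + (-222)·L_1 + (-94)·L_2 + 130·L_3
Only the coefficient of z is needed; take it from each L_i and combine:
(-428)·(8/9) + (-222)·(-17/8) + (-94)·(8/7) + 130·(47/504) = -4

-4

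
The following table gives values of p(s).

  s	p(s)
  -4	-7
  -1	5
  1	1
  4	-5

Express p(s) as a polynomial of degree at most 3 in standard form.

p(s) = (3/20)s^3 - (3/5)s^2 - (43/20)s + 18/5

L_0(s) = (s + 1)(s - 1)(s - 4) / [-120] = -(1/120)s^3 + (1/30)s^2 + (1/120)s - 1/30
L_1(s) = (s + 4)(s - 1)(s - 4) / [30] = (1/30)s^3 - (1/30)s^2 - (8/15)s + 8/15
L_2(s) = (s + 4)(s + 1)(s - 4) / [-30] = -(1/30)s^3 - (1/30)s^2 + (8/15)s + 8/15
L_3(s) = (s + 4)(s + 1)(s - 1) / [120] = (1/120)s^3 + (1/30)s^2 - (1/120)s - 1/30
p(s) = (-7)·L_0 + 5·L_1 + 1·L_2 + (-5)·L_3
  (-7)·L_0(s) = (7/120)s^3 - (7/30)s^2 - (7/120)s + 7/30
  5·L_1(s) = (1/6)s^3 - (1/6)s^2 - (8/3)s + 8/3
  1·L_2(s) = -(1/30)s^3 - (1/30)s^2 + (8/15)s + 8/15
  (-5)·L_3(s) = -(1/24)s^3 - (1/6)s^2 + (1/24)s + 1/6
Adding term by term: (3/20)s^3 - (3/5)s^2 - (43/20)s + 18/5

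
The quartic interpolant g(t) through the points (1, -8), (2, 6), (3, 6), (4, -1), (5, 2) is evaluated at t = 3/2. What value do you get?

51/64

Evaluate each Lagrange basis at t = 3/2:
L_0(3/2) = (-1/2)·(-3/2)·(-5/2)·(-7/2)/[(-1)·(-2)·(-3)·(-4)] = 35/128
L_1(3/2) = (1/2)·(-3/2)·(-5/2)·(-7/2)/[(1)·(-1)·(-2)·(-3)] = 35/32
L_2(3/2) = (1/2)·(-1/2)·(-5/2)·(-7/2)/[(2)·(1)·(-1)·(-2)] = -35/64
L_3(3/2) = (1/2)·(-1/2)·(-3/2)·(-7/2)/[(3)·(2)·(1)·(-1)] = 7/32
L_4(3/2) = (1/2)·(-1/2)·(-3/2)·(-5/2)/[(4)·(3)·(2)·(1)] = -5/128
Sum: (-8)·(35/128) + 6·(35/32) + 6·(-35/64) + (-1)·(7/32) + 2·(-5/128) = 51/64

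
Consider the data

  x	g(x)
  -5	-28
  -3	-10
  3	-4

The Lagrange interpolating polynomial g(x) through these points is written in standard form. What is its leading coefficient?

The leading coefficient equals the top divided difference g[-5,-3,3].
g[-5,-3] = (-10 - (-28)) / (-3 - (-5)) = 9
g[-3,3] = (-4 - (-10)) / (3 - (-3)) = 1
g[-5,-3,3] = (1 - 9) / (3 - (-5)) = -1

-1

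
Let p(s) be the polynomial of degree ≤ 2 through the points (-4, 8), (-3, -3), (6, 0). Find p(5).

L_0(5) = (8)·(-1)/[(-1)·(-10)] = -4/5
L_1(5) = (9)·(-1)/[(1)·(-9)] = 1
L_2(5) = (9)·(8)/[(10)·(9)] = 4/5
Sum: 8·(-4/5) + (-3)·(1) + 0 = -47/5

-47/5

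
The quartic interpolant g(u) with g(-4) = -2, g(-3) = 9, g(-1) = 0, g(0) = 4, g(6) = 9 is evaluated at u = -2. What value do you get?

Using Newton's divided-difference form:
g[-4,-3] = (9 - (-2)) / (-3 - (-4)) = 11
g[-3,-1] = (0 - 9) / (-1 - (-3)) = -9/2
g[-1,0] = (4 - 0) / (0 - (-1)) = 4
g[0,6] = (9 - 4) / (6 - 0) = 5/6
g[-4,-3,-1] = (-9/2 - 11) / (-1 - (-4)) = -31/6
g[-3,-1,0] = (4 - (-9/2)) / (0 - (-3)) = 17/6
g[-1,0,6] = (5/6 - 4) / (6 - (-1)) = -19/42
g[-4,-3,-1,0] = (17/6 - (-31/6)) / (0 - (-4)) = 2
g[-3,-1,0,6] = (-19/42 - 17/6) / (6 - (-3)) = -23/63
g[-4,-3,-1,0,6] = (-23/63 - 2) / (6 - (-4)) = -149/630
g(-2) = -2 + 11·(2) + (-31/6)·(2)·(1) + 2·(2)·(1)·(-1) + (-149/630)·(2)·(1)·(-1)·(-2) = 1487/315

1487/315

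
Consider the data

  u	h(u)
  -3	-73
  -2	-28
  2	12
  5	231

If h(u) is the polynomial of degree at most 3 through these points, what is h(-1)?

-9

Evaluate each Lagrange basis at u = -1:
L_0(-1) = (1)·(-3)·(-6)/[(-1)·(-5)·(-8)] = -9/20
L_1(-1) = (2)·(-3)·(-6)/[(1)·(-4)·(-7)] = 9/7
L_2(-1) = (2)·(1)·(-6)/[(5)·(4)·(-3)] = 1/5
L_3(-1) = (2)·(1)·(-3)/[(8)·(7)·(3)] = -1/28
Sum: (-73)·(-9/20) + (-28)·(9/7) + 12·(1/5) + 231·(-1/28) = -9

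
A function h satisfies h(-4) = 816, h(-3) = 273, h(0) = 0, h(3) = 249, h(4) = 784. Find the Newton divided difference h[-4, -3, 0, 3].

h[-4,-3] = (273 - 816) / (-3 - (-4)) = -543
h[-3,0] = (0 - 273) / (0 - (-3)) = -91
h[0,3] = (249 - 0) / (3 - 0) = 83
h[-4,-3,0] = (-91 - (-543)) / (0 - (-4)) = 113
h[-3,0,3] = (83 - (-91)) / (3 - (-3)) = 29
h[-4,-3,0,3] = (29 - 113) / (3 - (-4)) = -12

-12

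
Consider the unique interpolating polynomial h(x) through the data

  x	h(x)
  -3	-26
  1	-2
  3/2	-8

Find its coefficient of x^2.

Build the Lagrange basis polynomials:
L_0(x) = (x - 1)(x - 3/2) / [18] = (1/18)x^2 - (5/36)x + 1/12
L_1(x) = (x + 3)(x - 3/2) / [-2] = -(1/2)x^2 - (3/4)x + 9/4
L_2(x) = (x + 3)(x - 1) / [9/4] = (4/9)x^2 + (8/9)x - 4/3
h(x) = (-26)·L_0 + (-2)·L_1 + (-8)·L_2
Only the coefficient of x^2 is needed; take it from each L_i and combine:
(-26)·(1/18) + (-2)·(-1/2) + (-8)·(4/9) = -4

-4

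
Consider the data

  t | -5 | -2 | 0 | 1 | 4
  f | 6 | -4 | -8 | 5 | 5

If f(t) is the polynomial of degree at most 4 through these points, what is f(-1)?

Evaluate each Lagrange basis at t = -1:
L_0(-1) = (1)·(-1)·(-2)·(-5)/[(-3)·(-5)·(-6)·(-9)] = -1/81
L_1(-1) = (4)·(-1)·(-2)·(-5)/[(3)·(-2)·(-3)·(-6)] = 10/27
L_2(-1) = (4)·(1)·(-2)·(-5)/[(5)·(2)·(-1)·(-4)] = 1
L_3(-1) = (4)·(1)·(-1)·(-5)/[(6)·(3)·(1)·(-3)] = -10/27
L_4(-1) = (4)·(1)·(-1)·(-2)/[(9)·(6)·(4)·(3)] = 1/81
Sum: 6·(-1/81) + (-4)·(10/27) + (-8)·(1) + 5·(-10/27) + 5·(1/81) = -919/81

-919/81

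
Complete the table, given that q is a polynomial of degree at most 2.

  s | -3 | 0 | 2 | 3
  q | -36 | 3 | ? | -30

The 3 known values determine q uniquely (degree ≤ 2).
L_0(2) = (2)·(-1)/[(-3)·(-6)] = -1/9
L_1(2) = (5)·(-1)/[(3)·(-3)] = 5/9
L_2(2) = (5)·(2)/[(6)·(3)] = 5/9
Sum: (-36)·(-1/9) + 3·(5/9) + (-30)·(5/9) = -11

-11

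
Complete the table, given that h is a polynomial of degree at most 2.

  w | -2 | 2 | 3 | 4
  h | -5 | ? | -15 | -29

-5

The 3 known values determine h uniquely (degree ≤ 2).
Evaluate each Lagrange basis at w = 2:
L_0(2) = (-1)·(-2)/[(-5)·(-6)] = 1/15
L_1(2) = (4)·(-2)/[(5)·(-1)] = 8/5
L_2(2) = (4)·(-1)/[(6)·(1)] = -2/3
Sum: (-5)·(1/15) + (-15)·(8/5) + (-29)·(-2/3) = -5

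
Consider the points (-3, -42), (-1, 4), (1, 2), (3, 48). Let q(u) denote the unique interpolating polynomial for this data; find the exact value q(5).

238

L_0(5) = (6)·(4)·(2)/[(-2)·(-4)·(-6)] = -1
L_1(5) = (8)·(4)·(2)/[(2)·(-2)·(-4)] = 4
L_2(5) = (8)·(6)·(2)/[(4)·(2)·(-2)] = -6
L_3(5) = (8)·(6)·(4)/[(6)·(4)·(2)] = 4
Sum: (-42)·(-1) + 4·(4) + 2·(-6) + 48·(4) = 238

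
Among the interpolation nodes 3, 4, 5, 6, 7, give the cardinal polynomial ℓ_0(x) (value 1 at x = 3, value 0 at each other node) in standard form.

ℓ_0(x) = (1/24)x^4 - (11/12)x^3 + (179/24)x^2 - (319/12)x + 35

ℓ_0(x) = (x - 4)(x - 5)(x - 6)(x - 7) / [(-1)·(-2)·(-3)·(-4)]
       = (x^4 - 22x^3 + 179x^2 - 638x + 840) / (24)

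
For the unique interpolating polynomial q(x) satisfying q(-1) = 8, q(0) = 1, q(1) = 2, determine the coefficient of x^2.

The leading coefficient equals the top divided difference q[-1,0,1].
q[-1,0] = (1 - 8) / (0 - (-1)) = -7
q[0,1] = (2 - 1) / (1 - 0) = 1
q[-1,0,1] = (1 - (-7)) / (1 - (-1)) = 4

4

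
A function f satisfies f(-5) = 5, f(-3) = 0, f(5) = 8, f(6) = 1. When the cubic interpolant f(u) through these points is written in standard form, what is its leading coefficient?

-223/1980

The leading coefficient equals the top divided difference f[-5,-3,5,6].
f[-5,-3] = (0 - 5) / (-3 - (-5)) = -5/2
f[-3,5] = (8 - 0) / (5 - (-3)) = 1
f[5,6] = (1 - 8) / (6 - 5) = -7
f[-5,-3,5] = (1 - (-5/2)) / (5 - (-5)) = 7/20
f[-3,5,6] = (-7 - 1) / (6 - (-3)) = -8/9
f[-5,-3,5,6] = (-8/9 - 7/20) / (6 - (-5)) = -223/1980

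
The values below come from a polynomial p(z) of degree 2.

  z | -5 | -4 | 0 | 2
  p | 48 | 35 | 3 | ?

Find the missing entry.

The 3 known values determine p uniquely (degree ≤ 2).
Evaluate each Lagrange basis at z = 2:
L_0(2) = (6)·(2)/[(-1)·(-5)] = 12/5
L_1(2) = (7)·(2)/[(1)·(-4)] = -7/2
L_2(2) = (7)·(6)/[(5)·(4)] = 21/10
Sum: 48·(12/5) + 35·(-7/2) + 3·(21/10) = -1

-1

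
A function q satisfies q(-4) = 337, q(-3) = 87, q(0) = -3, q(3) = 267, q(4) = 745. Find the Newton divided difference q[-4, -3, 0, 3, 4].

2

q[-4,-3] = (87 - 337) / (-3 - (-4)) = -250
q[-3,0] = (-3 - 87) / (0 - (-3)) = -30
q[0,3] = (267 - (-3)) / (3 - 0) = 90
q[3,4] = (745 - 267) / (4 - 3) = 478
q[-4,-3,0] = (-30 - (-250)) / (0 - (-4)) = 55
q[-3,0,3] = (90 - (-30)) / (3 - (-3)) = 20
q[0,3,4] = (478 - 90) / (4 - 0) = 97
q[-4,-3,0,3] = (20 - 55) / (3 - (-4)) = -5
q[-3,0,3,4] = (97 - 20) / (4 - (-3)) = 11
q[-4,-3,0,3,4] = (11 - (-5)) / (4 - (-4)) = 2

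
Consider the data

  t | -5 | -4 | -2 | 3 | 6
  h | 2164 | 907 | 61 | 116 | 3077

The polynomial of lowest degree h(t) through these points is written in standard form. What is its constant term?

Build the Lagrange basis polynomials:
L_0(t) = (t + 4)(t + 2)(t - 3)(t - 6) / [264] = (1/264)t^4 - (1/88)t^3 - (7/66)t^2 + (3/22)t + 6/11
L_1(t) = (t + 5)(t + 2)(t - 3)(t - 6) / [-140] = -(1/140)t^4 + (1/70)t^3 + (1/4)t^2 - (9/35)t - 9/7
L_2(t) = (t + 5)(t + 4)(t - 3)(t - 6) / [240] = (1/240)t^4 - (43/240)t^2 - (3/40)t + 3/2
L_3(t) = (t + 5)(t + 4)(t + 2)(t - 6) / [-840] = -(1/840)t^4 - (1/168)t^3 + (1/30)t^2 + (47/210)t + 2/7
L_4(t) = (t + 5)(t + 4)(t + 2)(t - 3) / [2640] = (1/2640)t^4 + (1/330)t^3 + (1/528)t^2 - (37/1320)t - 1/22
h(t) = 2164·L_0 + 907·L_1 + 61·L_2 + 116·L_3 + 3077·L_4
Only the constant term is needed; take it from each L_i and combine:
2164·(6/11) + 907·(-9/7) + 61·(3/2) + 116·(2/7) + 3077·(-1/22) = -1

-1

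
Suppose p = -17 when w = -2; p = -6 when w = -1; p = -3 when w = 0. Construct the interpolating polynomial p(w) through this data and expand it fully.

Newton's divided differences:
p[-2,-1] = (-6 - (-17)) / (-1 - (-2)) = 11
p[-1,0] = (-3 - (-6)) / (0 - (-1)) = 3
p[-2,-1,0] = (3 - 11) / (0 - (-2)) = -4
p(w) = -17 + 11·(w + 2) + (-4)·(w + 2)(w + 1)
Expanding: p(w) = -4w^2 - w - 3

p(w) = -4w^2 - w - 3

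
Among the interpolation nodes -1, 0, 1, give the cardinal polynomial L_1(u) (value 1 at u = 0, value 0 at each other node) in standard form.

L_1(u) = (u + 1)(u - 1) / [(1)·(-1)]
       = (u^2 - 1) / (-1)

L_1(u) = -u^2 + 1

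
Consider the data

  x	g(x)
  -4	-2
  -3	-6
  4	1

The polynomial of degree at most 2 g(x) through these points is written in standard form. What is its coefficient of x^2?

5/8

Build the Lagrange basis polynomials:
L_0(x) = (x + 3)(x - 4) / [8] = (1/8)x^2 - (1/8)x - 3/2
L_1(x) = (x + 4)(x - 4) / [-7] = -(1/7)x^2 + 16/7
L_2(x) = (x + 4)(x + 3) / [56] = (1/56)x^2 + (1/8)x + 3/14
g(x) = (-2)·L_0 + (-6)·L_1 + 1·L_2
Only the coefficient of x^2 is needed; take it from each L_i and combine:
(-2)·(1/8) + (-6)·(-1/7) + 1·(1/56) = 5/8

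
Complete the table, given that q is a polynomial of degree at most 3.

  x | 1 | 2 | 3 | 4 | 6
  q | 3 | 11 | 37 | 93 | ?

The 4 known values determine q uniquely (degree ≤ 3).
Evaluate each Lagrange basis at x = 6:
L_0(6) = (4)·(3)·(2)/[(-1)·(-2)·(-3)] = -4
L_1(6) = (5)·(3)·(2)/[(1)·(-1)·(-2)] = 15
L_2(6) = (5)·(4)·(2)/[(2)·(1)·(-1)] = -20
L_3(6) = (5)·(4)·(3)/[(3)·(2)·(1)] = 10
Sum: 3·(-4) + 11·(15) + 37·(-20) + 93·(10) = 343

343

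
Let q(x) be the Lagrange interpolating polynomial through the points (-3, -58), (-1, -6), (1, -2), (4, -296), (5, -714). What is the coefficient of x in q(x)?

3

L_0(x) = (x + 1)(x - 1)(x - 4)(x - 5) / [448] = (1/448)x^4 - (9/448)x^3 + (19/448)x^2 + (9/448)x - 5/112
L_1(x) = (x + 3)(x - 1)(x - 4)(x - 5) / [-120] = -(1/120)x^4 + (7/120)x^3 + (1/120)x^2 - (67/120)x + 1/2
L_2(x) = (x + 3)(x + 1)(x - 4)(x - 5) / [96] = (1/96)x^4 - (5/96)x^3 - (13/96)x^2 + (53/96)x + 5/8
L_3(x) = (x + 3)(x + 1)(x - 1)(x - 5) / [-105] = -(1/105)x^4 + (2/105)x^3 + (16/105)x^2 - (2/105)x - 1/7
L_4(x) = (x + 3)(x + 1)(x - 1)(x - 4) / [192] = (1/192)x^4 - (1/192)x^3 - (13/192)x^2 + (1/192)x + 1/16
q(x) = (-58)·L_0 + (-6)·L_1 + (-2)·L_2 + (-296)·L_3 + (-714)·L_4
Only the coefficient of x is needed; take it from each L_i and combine:
(-58)·(9/448) + (-6)·(-67/120) + (-2)·(53/96) + (-296)·(-2/105) + (-714)·(1/192) = 3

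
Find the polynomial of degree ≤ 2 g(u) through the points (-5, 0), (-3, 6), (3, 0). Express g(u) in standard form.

Build the Lagrange basis polynomials:
L_0(u) = (u + 3)(u - 3) / [16] = (1/16)u^2 - 9/16
L_1(u) = (u + 5)(u - 3) / [-12] = -(1/12)u^2 - (1/6)u + 5/4
L_2(u) = (u + 5)(u + 3) / [48] = (1/48)u^2 + (1/6)u + 5/16
g(u) = 0·L_0 + 6·L_1 + 0·L_2
  0·L_0(u) = 0
  6·L_1(u) = -(1/2)u^2 - u + 15/2
  0·L_2(u) = 0
Adding term by term: -(1/2)u^2 - u + 15/2

g(u) = -(1/2)u^2 - u + 15/2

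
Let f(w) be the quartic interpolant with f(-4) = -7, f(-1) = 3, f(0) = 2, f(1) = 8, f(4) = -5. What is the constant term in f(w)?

2

L_0(w) = (w + 1)w(w - 1)(w - 4) / [480] = (1/480)w^4 - (1/120)w^3 - (1/480)w^2 + (1/120)w
L_1(w) = (w + 4)w(w - 1)(w - 4) / [-30] = -(1/30)w^4 + (1/30)w^3 + (8/15)w^2 - (8/15)w
L_2(w) = (w + 4)(w + 1)(w - 1)(w - 4) / [16] = (1/16)w^4 - (17/16)w^2 + 1
L_3(w) = (w + 4)(w + 1)w(w - 4) / [-30] = -(1/30)w^4 - (1/30)w^3 + (8/15)w^2 + (8/15)w
L_4(w) = (w + 4)(w + 1)w(w - 1) / [480] = (1/480)w^4 + (1/120)w^3 - (1/480)w^2 - (1/120)w
f(w) = (-7)·L_0 + 3·L_1 + 2·L_2 + 8·L_3 + (-5)·L_4
Only the constant term is needed; take it from each L_i and combine:
(-7)·(0) + 3·(0) + 2·(1) + 8·(0) + (-5)·(0) = 2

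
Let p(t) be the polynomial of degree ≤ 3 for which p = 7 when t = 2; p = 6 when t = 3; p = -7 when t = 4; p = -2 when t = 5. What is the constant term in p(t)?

-147

Build the Lagrange basis polynomials:
L_0(t) = (t - 3)(t - 4)(t - 5) / [-6] = -(1/6)t^3 + 2t^2 - (47/6)t + 10
L_1(t) = (t - 2)(t - 4)(t - 5) / [2] = (1/2)t^3 - (11/2)t^2 + 19t - 20
L_2(t) = (t - 2)(t - 3)(t - 5) / [-2] = -(1/2)t^3 + 5t^2 - (31/2)t + 15
L_3(t) = (t - 2)(t - 3)(t - 4) / [6] = (1/6)t^3 - (3/2)t^2 + (13/3)t - 4
p(t) = 7·L_0 + 6·L_1 + (-7)·L_2 + (-2)·L_3
Only the constant term is needed; take it from each L_i and combine:
7·(10) + 6·(-20) + (-7)·(15) + (-2)·(-4) = -147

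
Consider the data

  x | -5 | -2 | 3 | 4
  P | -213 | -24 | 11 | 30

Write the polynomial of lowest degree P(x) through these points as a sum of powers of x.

Newton's divided differences:
P[-5,-2] = (-24 - (-213)) / (-2 - (-5)) = 63
P[-2,3] = (11 - (-24)) / (3 - (-2)) = 7
P[3,4] = (30 - 11) / (4 - 3) = 19
P[-5,-2,3] = (7 - 63) / (3 - (-5)) = -7
P[-2,3,4] = (19 - 7) / (4 - (-2)) = 2
P[-5,-2,3,4] = (2 - (-7)) / (4 - (-5)) = 1
P(x) = -213 + 63·(x + 5) + (-7)·(x + 5)(x + 2) + 1·(x + 5)(x + 2)(x - 3)
Expanding: P(x) = x^3 - 3x^2 + 3x + 2

P(x) = x^3 - 3x^2 + 3x + 2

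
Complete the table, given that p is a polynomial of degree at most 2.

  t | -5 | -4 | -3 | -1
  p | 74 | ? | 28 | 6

48

The 3 known values determine p uniquely (degree ≤ 2).
Evaluate each Lagrange basis at t = -4:
L_0(-4) = (-1)·(-3)/[(-2)·(-4)] = 3/8
L_1(-4) = (1)·(-3)/[(2)·(-2)] = 3/4
L_2(-4) = (1)·(-1)/[(4)·(2)] = -1/8
Sum: 74·(3/8) + 28·(3/4) + 6·(-1/8) = 48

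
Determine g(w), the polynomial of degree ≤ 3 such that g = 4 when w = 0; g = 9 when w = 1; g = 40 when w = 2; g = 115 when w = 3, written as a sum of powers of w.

g(w) = 3w^3 + 4w^2 - 2w + 4

Build the Lagrange basis polynomials:
L_0(w) = (w - 1)(w - 2)(w - 3) / [-6] = -(1/6)w^3 + w^2 - (11/6)w + 1
L_1(w) = w(w - 2)(w - 3) / [2] = (1/2)w^3 - (5/2)w^2 + 3w
L_2(w) = w(w - 1)(w - 3) / [-2] = -(1/2)w^3 + 2w^2 - (3/2)w
L_3(w) = w(w - 1)(w - 2) / [6] = (1/6)w^3 - (1/2)w^2 + (1/3)w
g(w) = 4·L_0 + 9·L_1 + 40·L_2 + 115·L_3
  4·L_0(w) = -(2/3)w^3 + 4w^2 - (22/3)w + 4
  9·L_1(w) = (9/2)w^3 - (45/2)w^2 + 27w
  40·L_2(w) = -20w^3 + 80w^2 - 60w
  115·L_3(w) = (115/6)w^3 - (115/2)w^2 + (115/3)w
Adding term by term: 3w^3 + 4w^2 - 2w + 4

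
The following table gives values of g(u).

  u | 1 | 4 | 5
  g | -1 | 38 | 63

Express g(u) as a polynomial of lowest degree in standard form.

g(u) = 3u^2 - 2u - 2

L_0(u) = (u - 4)(u - 5) / [12] = (1/12)u^2 - (3/4)u + 5/3
L_1(u) = (u - 1)(u - 5) / [-3] = -(1/3)u^2 + 2u - 5/3
L_2(u) = (u - 1)(u - 4) / [4] = (1/4)u^2 - (5/4)u + 1
g(u) = (-1)·L_0 + 38·L_1 + 63·L_2
  (-1)·L_0(u) = -(1/12)u^2 + (3/4)u - 5/3
  38·L_1(u) = -(38/3)u^2 + 76u - 190/3
  63·L_2(u) = (63/4)u^2 - (315/4)u + 63
Adding term by term: 3u^2 - 2u - 2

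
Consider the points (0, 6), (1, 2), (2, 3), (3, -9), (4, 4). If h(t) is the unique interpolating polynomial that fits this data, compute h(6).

537

L_0(6) = (5)·(4)·(3)·(2)/[(-1)·(-2)·(-3)·(-4)] = 5
L_1(6) = (6)·(4)·(3)·(2)/[(1)·(-1)·(-2)·(-3)] = -24
L_2(6) = (6)·(5)·(3)·(2)/[(2)·(1)·(-1)·(-2)] = 45
L_3(6) = (6)·(5)·(4)·(2)/[(3)·(2)·(1)·(-1)] = -40
L_4(6) = (6)·(5)·(4)·(3)/[(4)·(3)·(2)·(1)] = 15
Sum: 6·(5) + 2·(-24) + 3·(45) + (-9)·(-40) + 4·(15) = 537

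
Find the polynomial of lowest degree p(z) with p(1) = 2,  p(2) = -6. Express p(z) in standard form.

p(z) = -8z + 10

Build the Lagrange basis polynomials:
L_0(z) = (z - 2) / [-1] = -z + 2
L_1(z) = (z - 1) / [1] = z - 1
p(z) = 2·L_0 + (-6)·L_1
  2·L_0(z) = -2z + 4
  (-6)·L_1(z) = -6z + 6
Adding term by term: -8z + 10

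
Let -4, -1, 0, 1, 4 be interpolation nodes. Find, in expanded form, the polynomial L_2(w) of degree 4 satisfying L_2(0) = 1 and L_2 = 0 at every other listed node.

L_2(w) = (1/16)w^4 - (17/16)w^2 + 1

L_2(w) = (w + 4)(w + 1)(w - 1)(w - 4) / [(4)·(1)·(-1)·(-4)]
       = (w^4 - 17w^2 + 16) / (16)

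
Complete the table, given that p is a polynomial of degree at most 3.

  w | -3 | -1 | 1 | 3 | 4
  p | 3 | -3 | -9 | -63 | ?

The 4 known values determine p uniquely (degree ≤ 3).
Evaluate each Lagrange basis at w = 4:
L_0(4) = (5)·(3)·(1)/[(-2)·(-4)·(-6)] = -5/16
L_1(4) = (7)·(3)·(1)/[(2)·(-2)·(-4)] = 21/16
L_2(4) = (7)·(5)·(1)/[(4)·(2)·(-2)] = -35/16
L_3(4) = (7)·(5)·(3)/[(6)·(4)·(2)] = 35/16
Sum: 3·(-5/16) + (-3)·(21/16) + (-9)·(-35/16) + (-63)·(35/16) = -123

-123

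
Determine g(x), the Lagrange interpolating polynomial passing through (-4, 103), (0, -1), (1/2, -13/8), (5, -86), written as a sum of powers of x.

g(x) = -x^3 + 2x^2 - 2x - 1

Build the Lagrange basis polynomials:
L_0(x) = x(x - 1/2)(x - 5) / [-162] = -(1/162)x^3 + (11/324)x^2 - (5/324)x
L_1(x) = (x + 4)(x - 1/2)(x - 5) / [10] = (1/10)x^3 - (3/20)x^2 - (39/20)x + 1
L_2(x) = (x + 4)x(x - 5) / [-81/8] = -(8/81)x^3 + (8/81)x^2 + (160/81)x
L_3(x) = (x + 4)x(x - 1/2) / [405/2] = (2/405)x^3 + (7/405)x^2 - (4/405)x
g(x) = 103·L_0 + (-1)·L_1 + (-13/8)·L_2 + (-86)·L_3
  103·L_0(x) = -(103/162)x^3 + (1133/324)x^2 - (515/324)x
  (-1)·L_1(x) = -(1/10)x^3 + (3/20)x^2 + (39/20)x - 1
  (-13/8)·L_2(x) = (13/81)x^3 - (13/81)x^2 - (260/81)x
  (-86)·L_3(x) = -(172/405)x^3 - (602/405)x^2 + (344/405)x
Adding term by term: -x^3 + 2x^2 - 2x - 1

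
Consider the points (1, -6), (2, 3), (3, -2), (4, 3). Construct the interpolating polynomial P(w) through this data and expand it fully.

Build the Lagrange basis polynomials:
L_0(w) = (w - 2)(w - 3)(w - 4) / [-6] = -(1/6)w^3 + (3/2)w^2 - (13/3)w + 4
L_1(w) = (w - 1)(w - 3)(w - 4) / [2] = (1/2)w^3 - 4w^2 + (19/2)w - 6
L_2(w) = (w - 1)(w - 2)(w - 4) / [-2] = -(1/2)w^3 + (7/2)w^2 - 7w + 4
L_3(w) = (w - 1)(w - 2)(w - 3) / [6] = (1/6)w^3 - w^2 + (11/6)w - 1
P(w) = (-6)·L_0 + 3·L_1 + (-2)·L_2 + 3·L_3
  (-6)·L_0(w) = w^3 - 9w^2 + 26w - 24
  3·L_1(w) = (3/2)w^3 - 12w^2 + (57/2)w - 18
  (-2)·L_2(w) = w^3 - 7w^2 + 14w - 8
  3·L_3(w) = (1/2)w^3 - 3w^2 + (11/2)w - 3
Adding term by term: 4w^3 - 31w^2 + 74w - 53

P(w) = 4w^3 - 31w^2 + 74w - 53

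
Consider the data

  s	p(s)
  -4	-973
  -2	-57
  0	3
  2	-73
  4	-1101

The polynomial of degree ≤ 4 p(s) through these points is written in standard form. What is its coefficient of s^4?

-4

The leading coefficient equals the top divided difference p[-4,-2,0,2,4].
p[-4,-2] = (-57 - (-973)) / (-2 - (-4)) = 458
p[-2,0] = (3 - (-57)) / (0 - (-2)) = 30
p[0,2] = (-73 - 3) / (2 - 0) = -38
p[2,4] = (-1101 - (-73)) / (4 - 2) = -514
p[-4,-2,0] = (30 - 458) / (0 - (-4)) = -107
p[-2,0,2] = (-38 - 30) / (2 - (-2)) = -17
p[0,2,4] = (-514 - (-38)) / (4 - 0) = -119
p[-4,-2,0,2] = (-17 - (-107)) / (2 - (-4)) = 15
p[-2,0,2,4] = (-119 - (-17)) / (4 - (-2)) = -17
p[-4,-2,0,2,4] = (-17 - 15) / (4 - (-4)) = -4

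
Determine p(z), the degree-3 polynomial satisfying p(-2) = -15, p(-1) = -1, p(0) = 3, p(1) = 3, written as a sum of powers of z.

p(z) = z^3 - 2z^2 + z + 3

Build the Lagrange basis polynomials:
L_0(z) = (z + 1)z(z - 1) / [-6] = -(1/6)z^3 + (1/6)z
L_1(z) = (z + 2)z(z - 1) / [2] = (1/2)z^3 + (1/2)z^2 - z
L_2(z) = (z + 2)(z + 1)(z - 1) / [-2] = -(1/2)z^3 - z^2 + (1/2)z + 1
L_3(z) = (z + 2)(z + 1)z / [6] = (1/6)z^3 + (1/2)z^2 + (1/3)z
p(z) = (-15)·L_0 + (-1)·L_1 + 3·L_2 + 3·L_3
  (-15)·L_0(z) = (5/2)z^3 - (5/2)z
  (-1)·L_1(z) = -(1/2)z^3 - (1/2)z^2 + z
  3·L_2(z) = -(3/2)z^3 - 3z^2 + (3/2)z + 3
  3·L_3(z) = (1/2)z^3 + (3/2)z^2 + z
Adding term by term: z^3 - 2z^2 + z + 3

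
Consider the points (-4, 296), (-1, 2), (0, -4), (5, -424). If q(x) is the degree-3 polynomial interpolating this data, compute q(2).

L_0(2) = (3)·(2)·(-3)/[(-3)·(-4)·(-9)] = 1/6
L_1(2) = (6)·(2)·(-3)/[(3)·(-1)·(-6)] = -2
L_2(2) = (6)·(3)·(-3)/[(4)·(1)·(-5)] = 27/10
L_3(2) = (6)·(3)·(2)/[(9)·(6)·(5)] = 2/15
Sum: 296·(1/6) + 2·(-2) + (-4)·(27/10) + (-424)·(2/15) = -22

-22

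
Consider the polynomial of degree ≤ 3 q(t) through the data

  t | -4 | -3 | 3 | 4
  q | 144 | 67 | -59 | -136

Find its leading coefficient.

The leading coefficient equals the top divided difference q[-4,-3,3,4].
q[-4,-3] = (67 - 144) / (-3 - (-4)) = -77
q[-3,3] = (-59 - 67) / (3 - (-3)) = -21
q[3,4] = (-136 - (-59)) / (4 - 3) = -77
q[-4,-3,3] = (-21 - (-77)) / (3 - (-4)) = 8
q[-3,3,4] = (-77 - (-21)) / (4 - (-3)) = -8
q[-4,-3,3,4] = (-8 - 8) / (4 - (-4)) = -2

-2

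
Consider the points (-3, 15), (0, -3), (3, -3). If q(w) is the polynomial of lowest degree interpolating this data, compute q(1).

-5

L_0(1) = (1)·(-2)/[(-3)·(-6)] = -1/9
L_1(1) = (4)·(-2)/[(3)·(-3)] = 8/9
L_2(1) = (4)·(1)/[(6)·(3)] = 2/9
Sum: 15·(-1/9) + (-3)·(8/9) + (-3)·(2/9) = -5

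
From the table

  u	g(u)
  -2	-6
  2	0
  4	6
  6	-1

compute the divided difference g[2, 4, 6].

g[2,4] = (6 - 0) / (4 - 2) = 3
g[4,6] = (-1 - 6) / (6 - 4) = -7/2
g[2,4,6] = (-7/2 - 3) / (6 - 2) = -13/8

-13/8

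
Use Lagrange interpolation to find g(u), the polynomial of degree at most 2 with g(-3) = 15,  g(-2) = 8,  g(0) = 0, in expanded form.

L_0(u) = (u + 2)u / [3] = (1/3)u^2 + (2/3)u
L_1(u) = (u + 3)u / [-2] = -(1/2)u^2 - (3/2)u
L_2(u) = (u + 3)(u + 2) / [6] = (1/6)u^2 + (5/6)u + 1
g(u) = 15·L_0 + 8·L_1 + 0·L_2
  15·L_0(u) = 5u^2 + 10u
  8·L_1(u) = -4u^2 - 12u
  0·L_2(u) = 0
Adding term by term: u^2 - 2u

g(u) = u^2 - 2u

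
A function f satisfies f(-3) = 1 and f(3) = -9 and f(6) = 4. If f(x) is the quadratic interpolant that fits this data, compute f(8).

Using Newton's divided-difference form:
f[-3,3] = (-9 - 1) / (3 - (-3)) = -5/3
f[3,6] = (4 - (-9)) / (6 - 3) = 13/3
f[-3,3,6] = (13/3 - (-5/3)) / (6 - (-3)) = 2/3
f(8) = 1 + (-5/3)·(11) + (2/3)·(11)·(5) = 58/3

58/3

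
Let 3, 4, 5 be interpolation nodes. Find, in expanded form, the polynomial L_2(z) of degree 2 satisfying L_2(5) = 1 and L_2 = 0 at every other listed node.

L_2(z) = (1/2)z^2 - (7/2)z + 6

L_2(z) = (z - 3)(z - 4) / [(2)·(1)]
       = (z^2 - 7z + 12) / (2)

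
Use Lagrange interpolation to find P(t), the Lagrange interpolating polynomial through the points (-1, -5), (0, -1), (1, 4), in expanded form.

P(t) = (1/2)t^2 + (9/2)t - 1

L_0(t) = t(t - 1) / [2] = (1/2)t^2 - (1/2)t
L_1(t) = (t + 1)(t - 1) / [-1] = -t^2 + 1
L_2(t) = (t + 1)t / [2] = (1/2)t^2 + (1/2)t
P(t) = (-5)·L_0 + (-1)·L_1 + 4·L_2
  (-5)·L_0(t) = -(5/2)t^2 + (5/2)t
  (-1)·L_1(t) = t^2 - 1
  4·L_2(t) = 2t^2 + 2t
Adding term by term: (1/2)t^2 + (9/2)t - 1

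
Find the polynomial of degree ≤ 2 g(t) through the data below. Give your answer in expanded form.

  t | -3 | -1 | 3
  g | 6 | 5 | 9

g(t) = (1/4)t^2 + (1/2)t + 21/4

Newton's divided differences:
g[-3,-1] = (5 - 6) / (-1 - (-3)) = -1/2
g[-1,3] = (9 - 5) / (3 - (-1)) = 1
g[-3,-1,3] = (1 - (-1/2)) / (3 - (-3)) = 1/4
g(t) = 6 + (-1/2)·(t + 3) + (1/4)·(t + 3)(t + 1)
Expanding: g(t) = (1/4)t^2 + (1/2)t + 21/4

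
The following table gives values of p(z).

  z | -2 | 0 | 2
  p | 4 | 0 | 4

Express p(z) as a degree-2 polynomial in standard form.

Build the Lagrange basis polynomials:
L_0(z) = z(z - 2) / [8] = (1/8)z^2 - (1/4)z
L_1(z) = (z + 2)(z - 2) / [-4] = -(1/4)z^2 + 1
L_2(z) = (z + 2)z / [8] = (1/8)z^2 + (1/4)z
p(z) = 4·L_0 + 0·L_1 + 4·L_2
  4·L_0(z) = (1/2)z^2 - z
  0·L_1(z) = 0
  4·L_2(z) = (1/2)z^2 + z
Adding term by term: z^2

p(z) = z^2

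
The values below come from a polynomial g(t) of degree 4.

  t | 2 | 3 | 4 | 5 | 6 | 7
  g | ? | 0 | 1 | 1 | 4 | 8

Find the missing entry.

The 5 known values determine g uniquely (degree ≤ 4).
Evaluate each Lagrange basis at t = 2:
L_0(2) = (-2)·(-3)·(-4)·(-5)/[(-1)·(-2)·(-3)·(-4)] = 5
L_1(2) = (-1)·(-3)·(-4)·(-5)/[(1)·(-1)·(-2)·(-3)] = -10
L_2(2) = (-1)·(-2)·(-4)·(-5)/[(2)·(1)·(-1)·(-2)] = 10
L_3(2) = (-1)·(-2)·(-3)·(-5)/[(3)·(2)·(1)·(-1)] = -5
L_4(2) = (-1)·(-2)·(-3)·(-4)/[(4)·(3)·(2)·(1)] = 1
Sum: 0 + 1·(-10) + 1·(10) + 4·(-5) + 8·(1) = -12

-12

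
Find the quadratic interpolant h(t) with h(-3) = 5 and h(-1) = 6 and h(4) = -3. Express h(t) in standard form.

h(t) = -(23/70)t^2 - (57/70)t + 193/35

Newton's divided differences:
h[-3,-1] = (6 - 5) / (-1 - (-3)) = 1/2
h[-1,4] = (-3 - 6) / (4 - (-1)) = -9/5
h[-3,-1,4] = (-9/5 - 1/2) / (4 - (-3)) = -23/70
h(t) = 5 + (1/2)·(t + 3) + (-23/70)·(t + 3)(t + 1)
Expanding: h(t) = -(23/70)t^2 - (57/70)t + 193/35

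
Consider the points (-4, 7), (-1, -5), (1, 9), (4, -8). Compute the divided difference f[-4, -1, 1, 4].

-71/120

f[-4,-1] = (-5 - 7) / (-1 - (-4)) = -4
f[-1,1] = (9 - (-5)) / (1 - (-1)) = 7
f[1,4] = (-8 - 9) / (4 - 1) = -17/3
f[-4,-1,1] = (7 - (-4)) / (1 - (-4)) = 11/5
f[-1,1,4] = (-17/3 - 7) / (4 - (-1)) = -38/15
f[-4,-1,1,4] = (-38/15 - 11/5) / (4 - (-4)) = -71/120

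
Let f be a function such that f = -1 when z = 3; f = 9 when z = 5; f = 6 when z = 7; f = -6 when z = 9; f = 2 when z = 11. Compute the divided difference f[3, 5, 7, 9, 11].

f[3,5] = (9 - (-1)) / (5 - 3) = 5
f[5,7] = (6 - 9) / (7 - 5) = -3/2
f[7,9] = (-6 - 6) / (9 - 7) = -6
f[9,11] = (2 - (-6)) / (11 - 9) = 4
f[3,5,7] = (-3/2 - 5) / (7 - 3) = -13/8
f[5,7,9] = (-6 - (-3/2)) / (9 - 5) = -9/8
f[7,9,11] = (4 - (-6)) / (11 - 7) = 5/2
f[3,5,7,9] = (-9/8 - (-13/8)) / (9 - 3) = 1/12
f[5,7,9,11] = (5/2 - (-9/8)) / (11 - 5) = 29/48
f[3,5,7,9,11] = (29/48 - 1/12) / (11 - 3) = 25/384

25/384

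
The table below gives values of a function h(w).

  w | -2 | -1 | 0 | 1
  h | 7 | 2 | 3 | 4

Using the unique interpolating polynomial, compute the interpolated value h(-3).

24

L_0(-3) = (-2)·(-3)·(-4)/[(-1)·(-2)·(-3)] = 4
L_1(-3) = (-1)·(-3)·(-4)/[(1)·(-1)·(-2)] = -6
L_2(-3) = (-1)·(-2)·(-4)/[(2)·(1)·(-1)] = 4
L_3(-3) = (-1)·(-2)·(-3)/[(3)·(2)·(1)] = -1
Sum: 7·(4) + 2·(-6) + 3·(4) + 4·(-1) = 24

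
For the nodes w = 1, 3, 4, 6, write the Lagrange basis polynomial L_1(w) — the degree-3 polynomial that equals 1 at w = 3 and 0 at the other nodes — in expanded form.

L_1(w) = (1/6)w^3 - (11/6)w^2 + (17/3)w - 4

L_1(w) = (w - 1)(w - 4)(w - 6) / [(2)·(-1)·(-3)]
       = (w^3 - 11w^2 + 34w - 24) / (6)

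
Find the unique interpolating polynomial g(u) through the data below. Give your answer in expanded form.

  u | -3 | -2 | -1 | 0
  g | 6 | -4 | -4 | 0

L_0(u) = (u + 2)(u + 1)u / [-6] = -(1/6)u^3 - (1/2)u^2 - (1/3)u
L_1(u) = (u + 3)(u + 1)u / [2] = (1/2)u^3 + 2u^2 + (3/2)u
L_2(u) = (u + 3)(u + 2)u / [-2] = -(1/2)u^3 - (5/2)u^2 - 3u
L_3(u) = (u + 3)(u + 2)(u + 1) / [6] = (1/6)u^3 + u^2 + (11/6)u + 1
g(u) = 6·L_0 + (-4)·L_1 + (-4)·L_2 + 0·L_3
  6·L_0(u) = -u^3 - 3u^2 - 2u
  (-4)·L_1(u) = -2u^3 - 8u^2 - 6u
  (-4)·L_2(u) = 2u^3 + 10u^2 + 12u
  0·L_3(u) = 0
Adding term by term: -u^3 - u^2 + 4u

g(u) = -u^3 - u^2 + 4u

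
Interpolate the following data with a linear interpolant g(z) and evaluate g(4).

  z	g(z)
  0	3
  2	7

Evaluate each Lagrange basis at z = 4:
L_0(4) = (2)/[(-2)] = -1
L_1(4) = (4)/[(2)] = 2
Sum: 3·(-1) + 7·(2) = 11

11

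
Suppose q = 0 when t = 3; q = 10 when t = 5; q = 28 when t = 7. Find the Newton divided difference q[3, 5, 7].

1

q[3,5] = (10 - 0) / (5 - 3) = 5
q[5,7] = (28 - 10) / (7 - 5) = 9
q[3,5,7] = (9 - 5) / (7 - 3) = 1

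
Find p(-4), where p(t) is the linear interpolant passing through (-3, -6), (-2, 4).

Evaluate each Lagrange basis at t = -4:
L_0(-4) = (-2)/[(-1)] = 2
L_1(-4) = (-1)/[(1)] = -1
Sum: (-6)·(2) + 4·(-1) = -16

-16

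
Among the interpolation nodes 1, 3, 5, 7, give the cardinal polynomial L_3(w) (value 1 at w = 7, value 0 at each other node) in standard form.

L_3(w) = (w - 1)(w - 3)(w - 5) / [(6)·(4)·(2)]
       = (w^3 - 9w^2 + 23w - 15) / (48)

L_3(w) = (1/48)w^3 - (3/16)w^2 + (23/48)w - 5/16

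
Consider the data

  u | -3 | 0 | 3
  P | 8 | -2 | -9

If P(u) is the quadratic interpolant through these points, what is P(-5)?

Evaluate each Lagrange basis at u = -5:
L_0(-5) = (-5)·(-8)/[(-3)·(-6)] = 20/9
L_1(-5) = (-2)·(-8)/[(3)·(-3)] = -16/9
L_2(-5) = (-2)·(-5)/[(6)·(3)] = 5/9
Sum: 8·(20/9) + (-2)·(-16/9) + (-9)·(5/9) = 49/3

49/3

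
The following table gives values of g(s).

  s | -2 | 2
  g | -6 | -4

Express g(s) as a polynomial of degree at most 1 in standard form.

g(s) = (1/2)s - 5

L_0(s) = (s - 2) / [-4] = -(1/4)s + 1/2
L_1(s) = (s + 2) / [4] = (1/4)s + 1/2
g(s) = (-6)·L_0 + (-4)·L_1
  (-6)·L_0(s) = (3/2)s - 3
  (-4)·L_1(s) = -s - 2
Adding term by term: (1/2)s - 5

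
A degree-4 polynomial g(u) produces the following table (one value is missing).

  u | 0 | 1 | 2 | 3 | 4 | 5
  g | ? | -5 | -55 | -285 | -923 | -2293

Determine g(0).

The 5 known values determine g uniquely (degree ≤ 4).
L_0(0) = (-2)·(-3)·(-4)·(-5)/[(-1)·(-2)·(-3)·(-4)] = 5
L_1(0) = (-1)·(-3)·(-4)·(-5)/[(1)·(-1)·(-2)·(-3)] = -10
L_2(0) = (-1)·(-2)·(-4)·(-5)/[(2)·(1)·(-1)·(-2)] = 10
L_3(0) = (-1)·(-2)·(-3)·(-5)/[(3)·(2)·(1)·(-1)] = -5
L_4(0) = (-1)·(-2)·(-3)·(-4)/[(4)·(3)·(2)·(1)] = 1
Sum: (-5)·(5) + (-55)·(-10) + (-285)·(10) + (-923)·(-5) + (-2293)·(1) = -3

-3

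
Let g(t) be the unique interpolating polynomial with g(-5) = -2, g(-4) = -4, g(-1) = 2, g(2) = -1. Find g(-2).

Using Newton's divided-difference form:
g[-5,-4] = (-4 - (-2)) / (-4 - (-5)) = -2
g[-4,-1] = (2 - (-4)) / (-1 - (-4)) = 2
g[-1,2] = (-1 - 2) / (2 - (-1)) = -1
g[-5,-4,-1] = (2 - (-2)) / (-1 - (-5)) = 1
g[-4,-1,2] = (-1 - 2) / (2 - (-4)) = -1/2
g[-5,-4,-1,2] = (-1/2 - 1) / (2 - (-5)) = -3/14
g(-2) = -2 + (-2)·(3) + 1·(3)·(2) + (-3/14)·(3)·(2)·(-1) = -5/7

-5/7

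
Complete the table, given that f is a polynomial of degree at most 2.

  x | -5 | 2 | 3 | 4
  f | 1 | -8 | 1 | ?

The 3 known values determine f uniquely (degree ≤ 2).
L_0(4) = (2)·(1)/[(-7)·(-8)] = 1/28
L_1(4) = (9)·(1)/[(7)·(-1)] = -9/7
L_2(4) = (9)·(2)/[(8)·(1)] = 9/4
Sum: 1·(1/28) + (-8)·(-9/7) + 1·(9/4) = 88/7

88/7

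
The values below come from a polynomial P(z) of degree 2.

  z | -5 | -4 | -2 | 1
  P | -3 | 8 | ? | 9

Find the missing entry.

The 3 known values determine P uniquely (degree ≤ 2).
Evaluate each Lagrange basis at z = -2:
L_0(-2) = (2)·(-3)/[(-1)·(-6)] = -1
L_1(-2) = (3)·(-3)/[(1)·(-5)] = 9/5
L_2(-2) = (3)·(2)/[(6)·(5)] = 1/5
Sum: (-3)·(-1) + 8·(9/5) + 9·(1/5) = 96/5

96/5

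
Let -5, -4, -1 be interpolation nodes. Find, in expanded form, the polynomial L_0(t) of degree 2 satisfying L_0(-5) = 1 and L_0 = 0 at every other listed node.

L_0(t) = (t + 4)(t + 1) / [(-1)·(-4)]
       = (t^2 + 5t + 4) / (4)

L_0(t) = (1/4)t^2 + (5/4)t + 1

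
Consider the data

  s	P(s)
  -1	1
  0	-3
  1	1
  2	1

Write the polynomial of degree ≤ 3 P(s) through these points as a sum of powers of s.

P(s) = -2s^3 + 4s^2 + 2s - 3

Build the Lagrange basis polynomials:
L_0(s) = s(s - 1)(s - 2) / [-6] = -(1/6)s^3 + (1/2)s^2 - (1/3)s
L_1(s) = (s + 1)(s - 1)(s - 2) / [2] = (1/2)s^3 - s^2 - (1/2)s + 1
L_2(s) = (s + 1)s(s - 2) / [-2] = -(1/2)s^3 + (1/2)s^2 + s
L_3(s) = (s + 1)s(s - 1) / [6] = (1/6)s^3 - (1/6)s
P(s) = 1·L_0 + (-3)·L_1 + 1·L_2 + 1·L_3
  1·L_0(s) = -(1/6)s^3 + (1/2)s^2 - (1/3)s
  (-3)·L_1(s) = -(3/2)s^3 + 3s^2 + (3/2)s - 3
  1·L_2(s) = -(1/2)s^3 + (1/2)s^2 + s
  1·L_3(s) = (1/6)s^3 - (1/6)s
Adding term by term: -2s^3 + 4s^2 + 2s - 3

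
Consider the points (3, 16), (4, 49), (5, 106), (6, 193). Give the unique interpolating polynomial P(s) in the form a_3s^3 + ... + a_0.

Newton's divided differences:
P[3,4] = (49 - 16) / (4 - 3) = 33
P[4,5] = (106 - 49) / (5 - 4) = 57
P[5,6] = (193 - 106) / (6 - 5) = 87
P[3,4,5] = (57 - 33) / (5 - 3) = 12
P[4,5,6] = (87 - 57) / (6 - 4) = 15
P[3,4,5,6] = (15 - 12) / (6 - 3) = 1
P(s) = 16 + 33·(s - 3) + 12·(s - 3)(s - 4) + 1·(s - 3)(s - 4)(s - 5)
Expanding: P(s) = s^3 - 4s + 1

P(s) = s^3 - 4s + 1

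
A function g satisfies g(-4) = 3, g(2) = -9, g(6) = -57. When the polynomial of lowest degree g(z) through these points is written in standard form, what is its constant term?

3

L_0(z) = (z - 2)(z - 6) / [60] = (1/60)z^2 - (2/15)z + 1/5
L_1(z) = (z + 4)(z - 6) / [-24] = -(1/24)z^2 + (1/12)z + 1
L_2(z) = (z + 4)(z - 2) / [40] = (1/40)z^2 + (1/20)z - 1/5
g(z) = 3·L_0 + (-9)·L_1 + (-57)·L_2
Only the constant term is needed; take it from each L_i and combine:
3·(1/5) + (-9)·(1) + (-57)·(-1/5) = 3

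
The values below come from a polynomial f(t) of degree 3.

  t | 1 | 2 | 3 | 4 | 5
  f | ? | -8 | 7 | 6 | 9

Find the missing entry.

-59

The 4 known values determine f uniquely (degree ≤ 3).
L_0(1) = (-2)·(-3)·(-4)/[(-1)·(-2)·(-3)] = 4
L_1(1) = (-1)·(-3)·(-4)/[(1)·(-1)·(-2)] = -6
L_2(1) = (-1)·(-2)·(-4)/[(2)·(1)·(-1)] = 4
L_3(1) = (-1)·(-2)·(-3)/[(3)·(2)·(1)] = -1
Sum: (-8)·(4) + 7·(-6) + 6·(4) + 9·(-1) = -59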